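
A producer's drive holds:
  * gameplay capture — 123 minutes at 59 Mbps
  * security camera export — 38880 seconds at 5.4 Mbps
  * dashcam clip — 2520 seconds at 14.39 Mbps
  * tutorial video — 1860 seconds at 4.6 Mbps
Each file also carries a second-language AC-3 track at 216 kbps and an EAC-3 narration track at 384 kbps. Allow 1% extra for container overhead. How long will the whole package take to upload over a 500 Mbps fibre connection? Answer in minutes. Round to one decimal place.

24.3 minutes

Audio total: 216 + 384 = 600 kbps = 0.600 Mbps.
gameplay capture: 59.600 Mbps × 7380 s × 1.01 = 444246.5 Mb
security camera export: 6.000 Mbps × 38880 s × 1.01 = 235612.8 Mb
dashcam clip: 14.990 Mbps × 2520 s × 1.01 = 38152.5 Mb
tutorial video: 5.200 Mbps × 1860 s × 1.01 = 9768.7 Mb
Total: 727780.5 Mb = 90972.6 MB.
At 500 Mbps: 727780.5 / 500 = 1456 s ≈ 24.3 minutes.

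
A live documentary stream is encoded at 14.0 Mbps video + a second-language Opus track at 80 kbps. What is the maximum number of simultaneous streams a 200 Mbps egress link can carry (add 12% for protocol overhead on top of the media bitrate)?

Audio: 80 kbps = 0.080 Mbps.
Per-viewer media rate: 14.080 Mbps.
On the wire with 12% overhead: 15.770 Mbps.
200 Mbps = 200.0 Mbps; 200.0 / 15.770 = 12.68 → 12 viewers.

12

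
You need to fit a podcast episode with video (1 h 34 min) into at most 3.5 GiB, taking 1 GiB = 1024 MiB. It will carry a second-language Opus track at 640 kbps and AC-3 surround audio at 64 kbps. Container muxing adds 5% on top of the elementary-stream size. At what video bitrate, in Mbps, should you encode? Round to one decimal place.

4.4 Mbps

Budget: 3.5 GiB = 30064.8 Mb.
Stream payload after overhead: 30064.8 / 1.05 = 28633.1 Mb.
1 h 34 min = 94 min = 5640 s
Total bitrate budget: 28633.1 Mb / 5640 s = 5.077 Mbps.
Audio total: 640 + 64 = 704 kbps = 0.704 Mbps.
Video: 5.077 − 0.704 = 4.373 Mbps.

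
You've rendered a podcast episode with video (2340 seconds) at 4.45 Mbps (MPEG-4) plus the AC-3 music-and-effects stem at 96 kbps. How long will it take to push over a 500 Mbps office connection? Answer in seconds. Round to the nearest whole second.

21 seconds

Audio: 96 kbps = 0.096 Mbps.
Total bitrate: 4.546 Mbps.
File: 4.546 Mbps × 2340 s = 10637.6 Mb.
At 500 Mbps: 10637.6 / 500 = 21.3 s ≈ 21.3 seconds.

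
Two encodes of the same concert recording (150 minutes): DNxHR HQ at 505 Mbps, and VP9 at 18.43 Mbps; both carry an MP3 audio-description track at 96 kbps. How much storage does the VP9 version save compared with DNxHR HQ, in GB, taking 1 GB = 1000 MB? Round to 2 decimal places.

547.39 GB

150 min = 9000 s
Audio: 96 kbps = 0.096 Mbps.
DNxHR HQ: 505.096 Mbps × 9000 s = 4545864.0 Mb = 568.233 GB.
VP9: 18.526 Mbps × 9000 s = 166734.0 Mb = 20.842 GB.
Saving: 568.233 − 20.842 = 547.391 GB.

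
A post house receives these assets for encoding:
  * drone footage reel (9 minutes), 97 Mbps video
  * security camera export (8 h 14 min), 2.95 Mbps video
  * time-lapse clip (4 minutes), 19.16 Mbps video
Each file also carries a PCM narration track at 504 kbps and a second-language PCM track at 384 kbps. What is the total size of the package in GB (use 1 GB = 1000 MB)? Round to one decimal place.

Audio total: 504 + 384 = 888 kbps = 0.888 Mbps.
drone footage reel: 97.888 Mbps × 540 s = 52859.5 Mb
security camera export: 3.838 Mbps × 29640 s = 113758.3 Mb
time-lapse clip: 20.048 Mbps × 240 s = 4811.5 Mb
Total: 171429.4 Mb = 21428.7 MB.
= 21.43 GB.

21.4 GB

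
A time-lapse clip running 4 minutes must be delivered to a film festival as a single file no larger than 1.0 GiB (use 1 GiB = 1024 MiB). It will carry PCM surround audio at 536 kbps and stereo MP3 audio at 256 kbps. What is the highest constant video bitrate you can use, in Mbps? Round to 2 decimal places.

35.00 Mbps

Budget: 1.0 GiB = 8589.9 Mb.
4 min = 240 s
Total bitrate budget: 8589.9 Mb / 240 s = 35.791 Mbps.
Audio total: 536 + 256 = 792 kbps = 0.792 Mbps.
Video: 35.791 − 0.792 = 34.999 Mbps.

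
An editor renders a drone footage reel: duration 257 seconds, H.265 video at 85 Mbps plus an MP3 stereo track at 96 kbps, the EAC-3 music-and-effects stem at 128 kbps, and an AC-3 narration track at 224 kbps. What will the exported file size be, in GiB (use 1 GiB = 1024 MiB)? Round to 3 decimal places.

2.556 GiB

Audio total: 96 + 128 + 224 = 448 kbps = 0.448 Mbps.
Total bitrate: 85 + 0.448 = 85.448 Mbps.
Stream data: 85.448 Mbps × 257 s = 21960.1 Mb.
21,960 Mb = 2,745,017,000 bytes ÷ 1,073,741,824 = 2.556 GiB.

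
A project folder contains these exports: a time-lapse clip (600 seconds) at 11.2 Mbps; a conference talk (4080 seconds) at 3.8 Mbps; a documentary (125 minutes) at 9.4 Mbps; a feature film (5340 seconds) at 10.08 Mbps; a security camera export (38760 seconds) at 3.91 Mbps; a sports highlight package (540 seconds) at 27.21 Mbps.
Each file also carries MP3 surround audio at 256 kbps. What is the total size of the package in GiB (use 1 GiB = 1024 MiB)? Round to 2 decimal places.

38.11 GiB

Audio: 256 kbps = 0.256 Mbps.
time-lapse clip: 11.456 Mbps × 600 s = 6873.6 Mb
conference talk: 4.056 Mbps × 4080 s = 16548.5 Mb
documentary: 9.656 Mbps × 7500 s = 72420.0 Mb
feature film: 10.336 Mbps × 5340 s = 55194.2 Mb
security camera export: 4.166 Mbps × 38760 s = 161474.2 Mb
sports highlight package: 27.466 Mbps × 540 s = 14831.6 Mb
Total: 327342.1 Mb = 40917.8 MB.
= 38.11 GiB.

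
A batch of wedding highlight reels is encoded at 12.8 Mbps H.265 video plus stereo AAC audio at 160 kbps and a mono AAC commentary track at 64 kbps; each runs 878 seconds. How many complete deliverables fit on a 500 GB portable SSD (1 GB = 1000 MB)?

349

Audio total: 160 + 64 = 224 kbps = 0.224 Mbps.
Total bitrate: 13.024 Mbps.
Per item: 13.024 Mbps × 878 s = 11,435 Mb = 1,429 MB.
Capacity: 500 GB = 4,000,000 Mb; 349.80 items → 349 complete.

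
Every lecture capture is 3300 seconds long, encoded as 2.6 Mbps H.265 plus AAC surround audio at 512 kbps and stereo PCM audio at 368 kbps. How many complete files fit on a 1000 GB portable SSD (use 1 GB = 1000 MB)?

Audio total: 512 + 368 = 880 kbps = 0.880 Mbps.
Total bitrate: 3.480 Mbps.
Per item: 3.480 Mbps × 3300 s = 11,484 Mb = 1,436 MB.
Capacity: 1000 GB = 8,000,000 Mb; 696.62 items → 696 complete.

696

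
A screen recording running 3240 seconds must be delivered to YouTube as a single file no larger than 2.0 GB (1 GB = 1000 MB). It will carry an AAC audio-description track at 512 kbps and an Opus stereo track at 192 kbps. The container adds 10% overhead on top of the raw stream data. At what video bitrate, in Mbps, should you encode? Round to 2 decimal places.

Budget: 2.0 GB = 16000.0 Mb.
Stream payload after overhead: 16000.0 / 1.10 = 14545.5 Mb.
Total bitrate budget: 14545.5 Mb / 3240 s = 4.489 Mbps.
Audio total: 512 + 192 = 704 kbps = 0.704 Mbps.
Video: 4.489 − 0.704 = 3.785 Mbps.

3.79 Mbps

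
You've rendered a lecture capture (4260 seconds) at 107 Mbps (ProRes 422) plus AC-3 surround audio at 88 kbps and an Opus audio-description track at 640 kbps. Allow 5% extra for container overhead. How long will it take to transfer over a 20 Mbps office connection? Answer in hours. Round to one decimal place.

Audio total: 88 + 640 = 728 kbps = 0.728 Mbps.
Total bitrate: 107.728 Mbps.
File: 107.728 Mbps × 4260 s = 458921.3 Mb.
With 5% container overhead: ×1.05. → 481867.3 Mb.
At 20 Mbps: 481867.3 / 20 = 24093.4 s ≈ 6.69 hours.

6.7 hours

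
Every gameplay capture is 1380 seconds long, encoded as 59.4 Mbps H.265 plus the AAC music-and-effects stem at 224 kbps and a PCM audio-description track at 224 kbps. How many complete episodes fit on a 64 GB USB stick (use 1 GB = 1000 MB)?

6

Audio total: 224 + 224 = 448 kbps = 0.448 Mbps.
Total bitrate: 59.848 Mbps.
Per item: 59.848 Mbps × 1380 s = 82,590 Mb = 10,324 MB.
Capacity: 64 GB = 512,000 Mb; 6.20 items → 6 complete.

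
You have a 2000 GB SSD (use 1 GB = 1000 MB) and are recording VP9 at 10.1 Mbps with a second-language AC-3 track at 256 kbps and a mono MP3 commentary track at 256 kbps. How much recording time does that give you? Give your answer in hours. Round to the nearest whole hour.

Audio total: 256 + 256 = 512 kbps = 0.512 Mbps.
Total bitrate: 10.1 + 0.512 = 10.612 Mbps.
Capacity: 2000 GB = 16,000,000 Mb.
Recording time: 16,000,000 / 10.612 = 1,507,727 s ≈ 419 hours.

419 hours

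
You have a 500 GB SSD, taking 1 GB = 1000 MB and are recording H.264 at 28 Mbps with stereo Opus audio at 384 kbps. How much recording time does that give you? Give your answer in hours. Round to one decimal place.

Audio: 384 kbps = 0.384 Mbps.
Total bitrate: 28 + 0.384 = 28.384 Mbps.
Capacity: 500 GB = 4,000,000 Mb.
Recording time: 4,000,000 / 28.384 = 140,924 s ≈ 39.1 hours.

39.1 hours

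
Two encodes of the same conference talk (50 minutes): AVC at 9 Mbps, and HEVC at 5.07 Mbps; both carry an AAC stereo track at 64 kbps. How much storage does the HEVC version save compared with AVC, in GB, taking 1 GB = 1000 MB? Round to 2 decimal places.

1.47 GB

50 min = 3000 s
Audio: 64 kbps = 0.064 Mbps.
AVC: 9.064 Mbps × 3000 s = 27192.0 Mb = 3.399 GB.
HEVC: 5.134 Mbps × 3000 s = 15402.0 Mb = 1.925 GB.
Saving: 3.399 − 1.925 = 1.474 GB.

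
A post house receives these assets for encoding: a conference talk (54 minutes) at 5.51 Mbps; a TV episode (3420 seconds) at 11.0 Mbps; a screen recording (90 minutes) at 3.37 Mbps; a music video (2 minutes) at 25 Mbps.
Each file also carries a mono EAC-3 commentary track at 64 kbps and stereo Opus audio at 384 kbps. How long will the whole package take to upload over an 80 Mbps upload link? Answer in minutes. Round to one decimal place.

17.1 minutes

Audio total: 64 + 384 = 448 kbps = 0.448 Mbps.
conference talk: 5.958 Mbps × 3240 s = 19303.9 Mb
TV episode: 11.448 Mbps × 3420 s = 39152.2 Mb
screen recording: 3.818 Mbps × 5400 s = 20617.2 Mb
music video: 25.448 Mbps × 120 s = 3053.8 Mb
Total: 82127.0 Mb = 10265.9 MB.
At 80 Mbps: 82127.0 / 80 = 1027 s ≈ 17.1 minutes.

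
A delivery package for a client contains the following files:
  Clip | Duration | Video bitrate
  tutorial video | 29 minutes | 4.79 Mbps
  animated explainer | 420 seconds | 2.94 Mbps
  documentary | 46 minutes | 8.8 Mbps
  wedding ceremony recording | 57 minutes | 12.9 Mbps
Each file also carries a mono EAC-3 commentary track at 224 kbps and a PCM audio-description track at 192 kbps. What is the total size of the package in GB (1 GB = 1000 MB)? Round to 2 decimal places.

Audio total: 224 + 192 = 416 kbps = 0.416 Mbps.
tutorial video: 5.206 Mbps × 1740 s = 9058.4 Mb
animated explainer: 3.356 Mbps × 420 s = 1409.5 Mb
documentary: 9.216 Mbps × 2760 s = 25436.2 Mb
wedding ceremony recording: 13.316 Mbps × 3420 s = 45540.7 Mb
Total: 81444.8 Mb = 10180.6 MB.
= 10.18 GB.

10.18 GB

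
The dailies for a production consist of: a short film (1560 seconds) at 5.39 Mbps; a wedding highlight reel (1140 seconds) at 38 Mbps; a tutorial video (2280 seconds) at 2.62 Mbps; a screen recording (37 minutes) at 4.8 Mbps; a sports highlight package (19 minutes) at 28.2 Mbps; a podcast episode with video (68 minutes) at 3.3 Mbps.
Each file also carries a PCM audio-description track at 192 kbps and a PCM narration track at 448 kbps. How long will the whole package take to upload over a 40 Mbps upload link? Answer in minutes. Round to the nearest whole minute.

51 minutes

Audio total: 192 + 448 = 640 kbps = 0.640 Mbps.
short film: 6.030 Mbps × 1560 s = 9406.8 Mb
wedding highlight reel: 38.640 Mbps × 1140 s = 44049.6 Mb
tutorial video: 3.260 Mbps × 2280 s = 7432.8 Mb
screen recording: 5.440 Mbps × 2220 s = 12076.8 Mb
sports highlight package: 28.840 Mbps × 1140 s = 32877.6 Mb
podcast episode with video: 3.940 Mbps × 4080 s = 16075.2 Mb
Total: 121918.8 Mb = 15239.9 MB.
At 40 Mbps: 121918.8 / 40 = 3048 s ≈ 50.8 minutes.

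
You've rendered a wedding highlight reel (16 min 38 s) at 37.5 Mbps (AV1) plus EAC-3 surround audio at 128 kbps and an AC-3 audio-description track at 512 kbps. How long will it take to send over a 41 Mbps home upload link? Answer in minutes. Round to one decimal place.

16 min 38 s = 998 s
Audio total: 128 + 512 = 640 kbps = 0.640 Mbps.
Total bitrate: 38.140 Mbps.
File: 38.140 Mbps × 998 s = 38063.7 Mb.
At 41 Mbps: 38063.7 / 41 = 928.4 s ≈ 15.5 minutes.

15.5 minutes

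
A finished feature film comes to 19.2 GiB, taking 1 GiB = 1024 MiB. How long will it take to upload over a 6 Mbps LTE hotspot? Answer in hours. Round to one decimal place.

7.6 hours

File: 19.2 GiB = 164926.7 Mb.
At 6 Mbps: 164926.7 / 6 = 27487.8 s ≈ 7.64 hours.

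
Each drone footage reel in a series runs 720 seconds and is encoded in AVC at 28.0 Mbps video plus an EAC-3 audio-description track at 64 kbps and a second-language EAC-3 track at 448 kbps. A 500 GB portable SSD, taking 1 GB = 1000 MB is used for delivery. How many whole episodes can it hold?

Audio total: 64 + 448 = 512 kbps = 0.512 Mbps.
Total bitrate: 28.512 Mbps.
Per item: 28.512 Mbps × 720 s = 20,529 Mb = 2,566 MB.
Capacity: 500 GB = 4,000,000 Mb; 194.85 items → 194 complete.

194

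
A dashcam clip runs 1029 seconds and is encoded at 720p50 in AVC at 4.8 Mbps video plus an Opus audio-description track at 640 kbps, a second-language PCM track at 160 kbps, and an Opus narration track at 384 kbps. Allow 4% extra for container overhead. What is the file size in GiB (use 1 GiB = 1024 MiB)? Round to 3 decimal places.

0.746 GiB

Audio total: 640 + 160 + 384 = 1184 kbps = 1.184 Mbps.
Total bitrate: 4.8 + 1.184 = 5.984 Mbps.
Stream data: 5.984 Mbps × 1029 s = 6157.5 Mb.
With 4% container overhead: ×1.04.
6,404 Mb = 800,479,680 bytes ÷ 1,073,741,824 = 0.7455 GiB.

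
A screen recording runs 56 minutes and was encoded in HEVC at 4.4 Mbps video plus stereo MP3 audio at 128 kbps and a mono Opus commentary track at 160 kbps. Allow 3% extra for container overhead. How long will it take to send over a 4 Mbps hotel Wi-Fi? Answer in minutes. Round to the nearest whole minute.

56 min = 3360 s
Audio total: 128 + 160 = 288 kbps = 0.288 Mbps.
Total bitrate: 4.688 Mbps.
File: 4.688 Mbps × 3360 s = 15751.7 Mb.
With 3% container overhead: ×1.03. → 16224.2 Mb.
At 4 Mbps: 16224.2 / 4 = 4056.1 s ≈ 67.6 minutes.

68 minutes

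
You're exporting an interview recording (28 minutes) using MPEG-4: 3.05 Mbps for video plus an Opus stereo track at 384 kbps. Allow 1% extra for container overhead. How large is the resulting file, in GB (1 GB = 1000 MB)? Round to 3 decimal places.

28 min = 1680 s
Audio: 384 kbps = 0.384 Mbps.
Total bitrate: 3.05 + 0.384 = 3.434 Mbps.
Stream data: 3.434 Mbps × 1680 s = 5769.1 Mb.
With 1% container overhead: ×1.01.
5,827 Mb ÷ 8 = 728.4 MB → 0.7284 GB.

0.728 GB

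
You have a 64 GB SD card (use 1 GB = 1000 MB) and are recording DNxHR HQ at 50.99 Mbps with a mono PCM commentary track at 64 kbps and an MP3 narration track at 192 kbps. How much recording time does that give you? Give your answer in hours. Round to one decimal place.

2.8 hours

Audio total: 64 + 192 = 256 kbps = 0.256 Mbps.
Total bitrate: 50.99 + 0.256 = 51.246 Mbps.
Capacity: 64 GB = 512,000 Mb.
Recording time: 512,000 / 51.246 = 9,991 s ≈ 2.78 hours.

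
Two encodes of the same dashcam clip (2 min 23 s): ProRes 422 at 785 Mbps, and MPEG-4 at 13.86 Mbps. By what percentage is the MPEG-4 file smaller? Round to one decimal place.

2 min 23 s = 143 s
ProRes 422: 785.000 Mbps × 143 s = 112255.0 Mb = 14.032 GB.
MPEG-4: 13.860 Mbps × 143 s = 1982.0 Mb = 0.248 GB.
Reduction: (1 − 0.248/14.032) × 100 = 98.23%.

98.2%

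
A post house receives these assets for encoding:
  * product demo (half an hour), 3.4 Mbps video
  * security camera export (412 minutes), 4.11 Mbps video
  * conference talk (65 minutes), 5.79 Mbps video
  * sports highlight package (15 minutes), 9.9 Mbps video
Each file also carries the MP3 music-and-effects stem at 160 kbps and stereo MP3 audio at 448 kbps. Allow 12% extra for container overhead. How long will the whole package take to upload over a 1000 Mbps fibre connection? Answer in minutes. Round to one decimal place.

3.0 minutes

Audio total: 160 + 448 = 608 kbps = 0.608 Mbps.
product demo: 4.008 Mbps × 1800 s × 1.12 = 8080.1 Mb
security camera export: 4.718 Mbps × 24720 s × 1.12 = 130624.4 Mb
conference talk: 6.398 Mbps × 3900 s × 1.12 = 27946.5 Mb
sports highlight package: 10.508 Mbps × 900 s × 1.12 = 10592.1 Mb
Total: 177243.1 Mb = 22155.4 MB.
At 1000 Mbps: 177243.1 / 1000 = 177 s ≈ 2.95 minutes.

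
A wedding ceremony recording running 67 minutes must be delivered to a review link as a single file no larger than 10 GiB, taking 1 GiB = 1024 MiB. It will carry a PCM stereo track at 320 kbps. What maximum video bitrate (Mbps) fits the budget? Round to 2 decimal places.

21.05 Mbps

Budget: 10 GiB = 85899.3 Mb.
67 min = 4020 s
Total bitrate budget: 85899.3 Mb / 4020 s = 21.368 Mbps.
Audio: 320 kbps = 0.320 Mbps.
Video: 21.368 − 0.320 = 21.048 Mbps.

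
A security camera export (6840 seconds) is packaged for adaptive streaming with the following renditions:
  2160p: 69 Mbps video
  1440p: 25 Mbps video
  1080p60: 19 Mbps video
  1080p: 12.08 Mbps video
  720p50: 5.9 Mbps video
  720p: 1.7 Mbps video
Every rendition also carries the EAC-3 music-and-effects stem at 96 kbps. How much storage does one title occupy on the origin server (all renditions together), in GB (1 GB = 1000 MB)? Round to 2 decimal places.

113.93 GB

Audio: 96 kbps = 0.096 Mbps.
Sum of rendition bitrates: (69+0.096) + (25+0.096) + (19+0.096) + (12.08+0.096) + (5.9+0.096) + (1.7+0.096) = 133.256 Mbps.
× 6840 s = 911,471 Mb = 113,934 MB = 113.9 GB.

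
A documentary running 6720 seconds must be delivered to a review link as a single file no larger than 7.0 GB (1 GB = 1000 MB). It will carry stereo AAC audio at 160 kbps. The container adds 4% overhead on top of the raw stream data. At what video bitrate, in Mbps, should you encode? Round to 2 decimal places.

7.85 Mbps

Budget: 7.0 GB = 56000.0 Mb.
Stream payload after overhead: 56000.0 / 1.04 = 53846.2 Mb.
Total bitrate budget: 53846.2 Mb / 6720 s = 8.013 Mbps.
Audio: 160 kbps = 0.160 Mbps.
Video: 8.013 − 0.160 = 7.853 Mbps.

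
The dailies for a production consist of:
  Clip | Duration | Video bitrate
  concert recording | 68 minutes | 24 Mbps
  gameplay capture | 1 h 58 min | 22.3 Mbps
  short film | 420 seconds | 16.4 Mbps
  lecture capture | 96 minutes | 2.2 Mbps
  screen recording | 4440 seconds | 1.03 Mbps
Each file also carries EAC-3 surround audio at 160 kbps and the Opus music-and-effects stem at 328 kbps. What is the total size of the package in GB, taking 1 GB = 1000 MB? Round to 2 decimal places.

Audio total: 160 + 328 = 488 kbps = 0.488 Mbps.
concert recording: 24.488 Mbps × 4080 s = 99911.0 Mb
gameplay capture: 22.788 Mbps × 7080 s = 161339.0 Mb
short film: 16.888 Mbps × 420 s = 7093.0 Mb
lecture capture: 2.688 Mbps × 5760 s = 15482.9 Mb
screen recording: 1.518 Mbps × 4440 s = 6739.9 Mb
Total: 290565.8 Mb = 36320.7 MB.
= 36.32 GB.

36.32 GB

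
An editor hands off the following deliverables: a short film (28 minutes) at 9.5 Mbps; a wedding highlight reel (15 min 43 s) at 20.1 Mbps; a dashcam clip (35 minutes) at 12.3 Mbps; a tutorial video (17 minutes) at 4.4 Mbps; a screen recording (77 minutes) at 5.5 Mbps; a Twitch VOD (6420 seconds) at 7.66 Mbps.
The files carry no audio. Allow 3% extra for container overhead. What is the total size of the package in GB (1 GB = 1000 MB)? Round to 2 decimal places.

short film: 9.500 Mbps × 1680 s × 1.03 = 16438.8 Mb
wedding highlight reel: 20.100 Mbps × 943 s × 1.03 = 19522.9 Mb
dashcam clip: 12.300 Mbps × 2100 s × 1.03 = 26604.9 Mb
tutorial video: 4.400 Mbps × 1020 s × 1.03 = 4622.6 Mb
screen recording: 5.500 Mbps × 4620 s × 1.03 = 26172.3 Mb
Twitch VOD: 7.660 Mbps × 6420 s × 1.03 = 50652.5 Mb
Total: 144014.1 Mb = 18001.8 MB.
= 18.00 GB.

18.00 GB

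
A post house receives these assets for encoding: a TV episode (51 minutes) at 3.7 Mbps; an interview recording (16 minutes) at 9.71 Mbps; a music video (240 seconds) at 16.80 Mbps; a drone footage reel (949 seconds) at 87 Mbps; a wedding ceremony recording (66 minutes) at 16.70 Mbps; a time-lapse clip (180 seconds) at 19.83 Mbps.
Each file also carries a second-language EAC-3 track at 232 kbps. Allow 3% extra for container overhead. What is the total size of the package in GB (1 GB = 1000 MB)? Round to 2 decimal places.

23.06 GB

Audio: 232 kbps = 0.232 Mbps.
TV episode: 3.932 Mbps × 3060 s × 1.03 = 12392.9 Mb
interview recording: 9.942 Mbps × 960 s × 1.03 = 9830.6 Mb
music video: 17.032 Mbps × 240 s × 1.03 = 4210.3 Mb
drone footage reel: 87.232 Mbps × 949 s × 1.03 = 85266.7 Mb
wedding ceremony recording: 16.932 Mbps × 3960 s × 1.03 = 69062.2 Mb
time-lapse clip: 20.062 Mbps × 180 s × 1.03 = 3719.5 Mb
Total: 184482.2 Mb = 23060.3 MB.
= 23.06 GB.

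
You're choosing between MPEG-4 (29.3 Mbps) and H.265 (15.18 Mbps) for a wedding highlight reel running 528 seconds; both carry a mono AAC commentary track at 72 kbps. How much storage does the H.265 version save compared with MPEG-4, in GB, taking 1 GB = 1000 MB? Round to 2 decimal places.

Audio: 72 kbps = 0.072 Mbps.
MPEG-4: 29.372 Mbps × 528 s = 15508.4 Mb = 1.939 GB.
H.265: 15.252 Mbps × 528 s = 8053.1 Mb = 1.007 GB.
Saving: 1.939 − 1.007 = 0.932 GB.

0.93 GB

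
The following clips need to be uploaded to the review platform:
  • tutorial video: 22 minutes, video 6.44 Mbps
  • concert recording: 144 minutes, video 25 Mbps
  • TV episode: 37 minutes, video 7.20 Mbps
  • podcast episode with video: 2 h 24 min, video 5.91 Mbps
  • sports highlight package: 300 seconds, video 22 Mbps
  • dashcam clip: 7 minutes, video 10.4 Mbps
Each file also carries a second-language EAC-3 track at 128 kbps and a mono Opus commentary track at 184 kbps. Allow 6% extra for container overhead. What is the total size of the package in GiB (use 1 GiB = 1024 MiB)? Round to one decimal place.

38.2 GiB

Audio total: 128 + 184 = 312 kbps = 0.312 Mbps.
tutorial video: 6.752 Mbps × 1320 s × 1.06 = 9447.4 Mb
concert recording: 25.312 Mbps × 8640 s × 1.06 = 231817.4 Mb
TV episode: 7.512 Mbps × 2220 s × 1.06 = 17677.2 Mb
podcast episode with video: 6.222 Mbps × 8640 s × 1.06 = 56983.6 Mb
sports highlight package: 22.312 Mbps × 300 s × 1.06 = 7095.2 Mb
dashcam clip: 10.712 Mbps × 420 s × 1.06 = 4769.0 Mb
Total: 327789.8 Mb = 40973.7 MB.
= 38.16 GiB.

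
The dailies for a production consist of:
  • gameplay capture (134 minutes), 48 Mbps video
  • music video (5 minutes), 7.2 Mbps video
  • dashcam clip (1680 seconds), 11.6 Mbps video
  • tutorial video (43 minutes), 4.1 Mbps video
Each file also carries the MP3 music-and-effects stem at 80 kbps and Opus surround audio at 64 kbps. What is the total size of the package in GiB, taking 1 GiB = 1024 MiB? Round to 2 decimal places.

48.89 GiB

Audio total: 80 + 64 = 144 kbps = 0.144 Mbps.
gameplay capture: 48.144 Mbps × 8040 s = 387077.8 Mb
music video: 7.344 Mbps × 300 s = 2203.2 Mb
dashcam clip: 11.744 Mbps × 1680 s = 19729.9 Mb
tutorial video: 4.244 Mbps × 2580 s = 10949.5 Mb
Total: 419960.4 Mb = 52495.1 MB.
= 48.89 GiB.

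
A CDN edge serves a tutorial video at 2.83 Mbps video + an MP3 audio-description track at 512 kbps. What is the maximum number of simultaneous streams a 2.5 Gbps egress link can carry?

748

Audio: 512 kbps = 0.512 Mbps.
Per-viewer media rate: 3.342 Mbps.
2.5 Gbps = 2,500 Mbps; 2,500 / 3.342 = 748.06 → 748 viewers.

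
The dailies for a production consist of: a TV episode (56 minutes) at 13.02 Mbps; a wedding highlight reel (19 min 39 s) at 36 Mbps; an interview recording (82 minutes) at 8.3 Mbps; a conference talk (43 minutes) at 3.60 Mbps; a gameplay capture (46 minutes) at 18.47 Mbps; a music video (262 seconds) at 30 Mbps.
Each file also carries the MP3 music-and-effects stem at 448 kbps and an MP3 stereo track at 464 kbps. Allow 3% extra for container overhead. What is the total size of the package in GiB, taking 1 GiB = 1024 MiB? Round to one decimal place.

Audio total: 448 + 464 = 912 kbps = 0.912 Mbps.
TV episode: 13.932 Mbps × 3360 s × 1.03 = 48215.9 Mb
wedding highlight reel: 36.912 Mbps × 1179 s × 1.03 = 44824.8 Mb
interview recording: 9.212 Mbps × 4920 s × 1.03 = 46682.7 Mb
conference talk: 4.512 Mbps × 2580 s × 1.03 = 11990.2 Mb
gameplay capture: 19.382 Mbps × 2760 s × 1.03 = 55099.1 Mb
music video: 30.912 Mbps × 262 s × 1.03 = 8341.9 Mb
Total: 215154.7 Mb = 26894.3 MB.
= 25.05 GiB.

25.0 GiB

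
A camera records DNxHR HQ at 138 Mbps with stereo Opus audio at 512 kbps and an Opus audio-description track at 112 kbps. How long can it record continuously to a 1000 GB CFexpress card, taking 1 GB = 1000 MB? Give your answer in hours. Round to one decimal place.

Audio total: 512 + 112 = 624 kbps = 0.624 Mbps.
Total bitrate: 138 + 0.624 = 138.624 Mbps.
Capacity: 1000 GB = 8,000,000 Mb.
Recording time: 8,000,000 / 138.624 = 57,710 s ≈ 16.0 hours.

16.0 hours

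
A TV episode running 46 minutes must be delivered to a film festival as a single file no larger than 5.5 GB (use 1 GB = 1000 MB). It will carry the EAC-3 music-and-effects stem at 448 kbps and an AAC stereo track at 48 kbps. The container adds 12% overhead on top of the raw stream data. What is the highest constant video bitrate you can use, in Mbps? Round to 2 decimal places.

13.74 Mbps

Budget: 5.5 GB = 44000.0 Mb.
Stream payload after overhead: 44000.0 / 1.12 = 39285.7 Mb.
46 min = 2760 s
Total bitrate budget: 39285.7 Mb / 2760 s = 14.234 Mbps.
Audio total: 448 + 48 = 496 kbps = 0.496 Mbps.
Video: 14.234 − 0.496 = 13.738 Mbps.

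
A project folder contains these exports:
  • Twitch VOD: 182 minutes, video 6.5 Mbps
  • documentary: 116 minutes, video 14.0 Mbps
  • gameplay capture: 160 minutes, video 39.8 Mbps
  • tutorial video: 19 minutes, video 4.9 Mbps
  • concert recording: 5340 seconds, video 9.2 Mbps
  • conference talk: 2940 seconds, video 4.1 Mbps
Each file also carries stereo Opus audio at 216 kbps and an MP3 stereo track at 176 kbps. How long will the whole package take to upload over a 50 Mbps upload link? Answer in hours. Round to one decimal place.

Audio total: 216 + 176 = 392 kbps = 0.392 Mbps.
Twitch VOD: 6.892 Mbps × 10920 s = 75260.6 Mb
documentary: 14.392 Mbps × 6960 s = 100168.3 Mb
gameplay capture: 40.192 Mbps × 9600 s = 385843.2 Mb
tutorial video: 5.292 Mbps × 1140 s = 6032.9 Mb
concert recording: 9.592 Mbps × 5340 s = 51221.3 Mb
conference talk: 4.492 Mbps × 2940 s = 13206.5 Mb
Total: 631732.8 Mb = 78966.6 MB.
At 50 Mbps: 631732.8 / 50 = 12635 s ≈ 3.51 hours.

3.5 hours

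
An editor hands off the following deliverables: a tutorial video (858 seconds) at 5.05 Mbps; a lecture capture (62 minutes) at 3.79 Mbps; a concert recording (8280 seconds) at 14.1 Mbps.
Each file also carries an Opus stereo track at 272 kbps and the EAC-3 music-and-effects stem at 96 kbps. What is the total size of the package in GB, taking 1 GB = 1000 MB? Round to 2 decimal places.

17.49 GB

Audio total: 272 + 96 = 368 kbps = 0.368 Mbps.
tutorial video: 5.418 Mbps × 858 s = 4648.6 Mb
lecture capture: 4.158 Mbps × 3720 s = 15467.8 Mb
concert recording: 14.468 Mbps × 8280 s = 119795.0 Mb
Total: 139911.4 Mb = 17488.9 MB.
= 17.49 GB.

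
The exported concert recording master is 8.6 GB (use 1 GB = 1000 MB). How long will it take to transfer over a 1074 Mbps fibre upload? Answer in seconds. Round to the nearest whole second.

File: 8.6 GB = 68800.0 Mb.
At 1074 Mbps: 68800.0 / 1074 = 64.1 s ≈ 64.1 seconds.

64 seconds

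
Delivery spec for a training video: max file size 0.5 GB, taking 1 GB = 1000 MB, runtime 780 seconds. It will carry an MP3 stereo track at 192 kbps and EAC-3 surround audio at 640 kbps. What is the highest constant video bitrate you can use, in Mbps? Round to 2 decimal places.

Budget: 0.5 GB = 4000.0 Mb.
Total bitrate budget: 4000.0 Mb / 780 s = 5.128 Mbps.
Audio total: 192 + 640 = 832 kbps = 0.832 Mbps.
Video: 5.128 − 0.832 = 4.296 Mbps.

4.30 Mbps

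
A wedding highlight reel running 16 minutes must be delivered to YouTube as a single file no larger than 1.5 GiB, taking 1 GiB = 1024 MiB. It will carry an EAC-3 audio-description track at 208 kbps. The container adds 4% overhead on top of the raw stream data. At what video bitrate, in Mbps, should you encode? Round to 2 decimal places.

12.70 Mbps

Budget: 1.5 GiB = 12884.9 Mb.
Stream payload after overhead: 12884.9 / 1.04 = 12389.3 Mb.
16 min = 960 s
Total bitrate budget: 12389.3 Mb / 960 s = 12.906 Mbps.
Audio: 208 kbps = 0.208 Mbps.
Video: 12.906 − 0.208 = 12.698 Mbps.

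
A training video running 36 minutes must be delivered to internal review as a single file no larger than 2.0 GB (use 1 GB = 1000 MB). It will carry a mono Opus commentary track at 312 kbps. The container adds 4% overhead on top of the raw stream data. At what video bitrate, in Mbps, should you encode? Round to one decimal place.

Budget: 2.0 GB = 16000.0 Mb.
Stream payload after overhead: 16000.0 / 1.04 = 15384.6 Mb.
36 min = 2160 s
Total bitrate budget: 15384.6 Mb / 2160 s = 7.123 Mbps.
Audio: 312 kbps = 0.312 Mbps.
Video: 7.123 − 0.312 = 6.811 Mbps.

6.8 Mbps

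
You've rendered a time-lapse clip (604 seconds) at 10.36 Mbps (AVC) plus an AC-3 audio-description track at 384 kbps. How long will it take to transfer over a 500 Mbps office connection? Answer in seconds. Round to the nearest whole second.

13 seconds

Audio: 384 kbps = 0.384 Mbps.
Total bitrate: 10.744 Mbps.
File: 10.744 Mbps × 604 s = 6489.4 Mb.
At 500 Mbps: 6489.4 / 500 = 13.0 s ≈ 13 seconds.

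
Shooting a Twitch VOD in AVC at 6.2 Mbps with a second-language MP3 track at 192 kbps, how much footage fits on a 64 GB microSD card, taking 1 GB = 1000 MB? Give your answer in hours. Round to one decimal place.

Audio: 192 kbps = 0.192 Mbps.
Total bitrate: 6.2 + 0.192 = 6.392 Mbps.
Capacity: 64 GB = 512,000 Mb.
Recording time: 512,000 / 6.392 = 80,100 s ≈ 22.3 hours.

22.3 hours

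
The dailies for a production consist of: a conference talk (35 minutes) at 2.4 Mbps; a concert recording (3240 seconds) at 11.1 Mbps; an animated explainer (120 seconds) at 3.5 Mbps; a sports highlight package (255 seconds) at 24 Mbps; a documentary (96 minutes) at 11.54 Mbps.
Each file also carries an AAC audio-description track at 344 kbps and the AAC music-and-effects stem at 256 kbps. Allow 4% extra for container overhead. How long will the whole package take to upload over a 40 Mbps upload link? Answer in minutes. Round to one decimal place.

Audio total: 344 + 256 = 600 kbps = 0.600 Mbps.
conference talk: 3.000 Mbps × 2100 s × 1.04 = 6552.0 Mb
concert recording: 11.700 Mbps × 3240 s × 1.04 = 39424.3 Mb
animated explainer: 4.100 Mbps × 120 s × 1.04 = 511.7 Mb
sports highlight package: 24.600 Mbps × 255 s × 1.04 = 6523.9 Mb
documentary: 12.140 Mbps × 5760 s × 1.04 = 72723.5 Mb
Total: 125735.4 Mb = 15716.9 MB.
At 40 Mbps: 125735.4 / 40 = 3143 s ≈ 52.4 minutes.

52.4 minutes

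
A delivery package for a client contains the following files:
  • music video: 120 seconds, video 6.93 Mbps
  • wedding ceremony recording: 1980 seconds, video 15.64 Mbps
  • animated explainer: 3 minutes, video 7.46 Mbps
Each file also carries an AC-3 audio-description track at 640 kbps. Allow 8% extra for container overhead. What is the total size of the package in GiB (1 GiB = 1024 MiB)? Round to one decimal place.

Audio: 640 kbps = 0.640 Mbps.
music video: 7.570 Mbps × 120 s × 1.08 = 981.1 Mb
wedding ceremony recording: 16.280 Mbps × 1980 s × 1.08 = 34813.2 Mb
animated explainer: 8.100 Mbps × 180 s × 1.08 = 1574.6 Mb
Total: 37368.9 Mb = 4671.1 MB.
= 4.350 GiB.

4.4 GiB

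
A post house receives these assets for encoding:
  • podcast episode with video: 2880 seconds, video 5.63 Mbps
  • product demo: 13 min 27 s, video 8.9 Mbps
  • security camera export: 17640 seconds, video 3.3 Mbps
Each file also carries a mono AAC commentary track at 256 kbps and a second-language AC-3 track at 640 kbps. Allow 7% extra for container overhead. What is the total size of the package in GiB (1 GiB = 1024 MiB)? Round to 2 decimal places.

12.55 GiB

Audio total: 256 + 640 = 896 kbps = 0.896 Mbps.
podcast episode with video: 6.526 Mbps × 2880 s × 1.07 = 20110.5 Mb
product demo: 9.796 Mbps × 807 s × 1.07 = 8458.7 Mb
security camera export: 4.196 Mbps × 17640 s × 1.07 = 79198.7 Mb
Total: 107767.9 Mb = 13471.0 MB.
= 12.55 GiB.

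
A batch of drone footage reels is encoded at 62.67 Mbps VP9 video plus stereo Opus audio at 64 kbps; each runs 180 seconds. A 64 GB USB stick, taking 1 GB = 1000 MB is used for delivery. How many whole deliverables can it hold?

45

Audio: 64 kbps = 0.064 Mbps.
Total bitrate: 62.734 Mbps.
Per item: 62.734 Mbps × 180 s = 11,292 Mb = 1,412 MB.
Capacity: 64 GB = 512,000 Mb; 45.34 items → 45 complete.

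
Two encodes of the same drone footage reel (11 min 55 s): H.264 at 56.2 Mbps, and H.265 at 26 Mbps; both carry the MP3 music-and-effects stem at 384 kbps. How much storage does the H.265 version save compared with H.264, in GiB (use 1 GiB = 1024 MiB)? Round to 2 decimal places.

11 min 55 s = 715 s
Audio: 384 kbps = 0.384 Mbps.
H.264: 56.584 Mbps × 715 s = 40457.6 Mb = 4.710 GiB.
H.265: 26.384 Mbps × 715 s = 18864.6 Mb = 2.196 GiB.
Saving: 4.710 − 2.196 = 2.514 GiB.

2.51 GiB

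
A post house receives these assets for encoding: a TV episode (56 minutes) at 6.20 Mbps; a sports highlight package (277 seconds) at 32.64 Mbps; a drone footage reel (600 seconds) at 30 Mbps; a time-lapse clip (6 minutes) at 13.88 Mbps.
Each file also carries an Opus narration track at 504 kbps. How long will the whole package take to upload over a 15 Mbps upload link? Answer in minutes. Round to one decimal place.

Audio: 504 kbps = 0.504 Mbps.
TV episode: 6.704 Mbps × 3360 s = 22525.4 Mb
sports highlight package: 33.144 Mbps × 277 s = 9180.9 Mb
drone footage reel: 30.504 Mbps × 600 s = 18302.4 Mb
time-lapse clip: 14.384 Mbps × 360 s = 5178.2 Mb
Total: 55187.0 Mb = 6898.4 MB.
At 15 Mbps: 55187.0 / 15 = 3679 s ≈ 61.3 minutes.

61.3 minutes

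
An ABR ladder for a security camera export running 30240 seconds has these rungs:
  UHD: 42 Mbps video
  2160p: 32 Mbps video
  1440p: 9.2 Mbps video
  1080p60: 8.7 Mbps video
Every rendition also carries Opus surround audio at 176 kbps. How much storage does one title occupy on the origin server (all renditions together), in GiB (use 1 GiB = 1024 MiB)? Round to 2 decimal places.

Audio: 176 kbps = 0.176 Mbps.
Sum of rendition bitrates: (42+0.176) + (32+0.176) + (9.2+0.176) + (8.7+0.176) = 92.604 Mbps.
× 30240 s = 2,800,345 Mb = 350,043 MB = 326.0 GiB.

326.00 GiB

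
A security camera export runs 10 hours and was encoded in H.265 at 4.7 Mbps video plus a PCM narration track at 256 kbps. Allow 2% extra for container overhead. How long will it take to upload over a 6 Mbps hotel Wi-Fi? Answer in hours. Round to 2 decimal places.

8.43 hours

10 h = 36000 s
Audio: 256 kbps = 0.256 Mbps.
Total bitrate: 4.956 Mbps.
File: 4.956 Mbps × 36000 s = 178416.0 Mb.
With 2% container overhead: ×1.02. → 181984.3 Mb.
At 6 Mbps: 181984.3 / 6 = 30330.7 s ≈ 8.43 hours.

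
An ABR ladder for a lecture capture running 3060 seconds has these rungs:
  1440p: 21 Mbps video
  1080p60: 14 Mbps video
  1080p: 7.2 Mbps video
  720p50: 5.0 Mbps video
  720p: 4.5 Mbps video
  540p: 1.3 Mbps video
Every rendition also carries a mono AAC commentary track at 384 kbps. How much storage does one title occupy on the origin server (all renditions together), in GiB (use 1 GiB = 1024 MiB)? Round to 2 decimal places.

Audio: 384 kbps = 0.384 Mbps.
Sum of rendition bitrates: (21+0.384) + (14+0.384) + (7.2+0.384) + (5.0+0.384) + (4.5+0.384) + (1.3+0.384) = 55.304 Mbps.
× 3060 s = 169,230 Mb = 21,154 MB = 19.70 GiB.

19.70 GiB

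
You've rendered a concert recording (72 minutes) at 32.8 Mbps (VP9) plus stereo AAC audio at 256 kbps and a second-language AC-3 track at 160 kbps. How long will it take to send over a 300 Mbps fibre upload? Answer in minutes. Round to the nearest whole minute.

8 minutes

72 min = 4320 s
Audio total: 256 + 160 = 416 kbps = 0.416 Mbps.
Total bitrate: 33.216 Mbps.
File: 33.216 Mbps × 4320 s = 143493.1 Mb.
At 300 Mbps: 143493.1 / 300 = 478.3 s ≈ 7.97 minutes.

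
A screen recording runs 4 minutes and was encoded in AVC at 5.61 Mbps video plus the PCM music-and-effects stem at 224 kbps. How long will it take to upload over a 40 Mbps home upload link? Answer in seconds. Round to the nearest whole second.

35 seconds

4 min = 240 s
Audio: 224 kbps = 0.224 Mbps.
Total bitrate: 5.834 Mbps.
File: 5.834 Mbps × 240 s = 1400.2 Mb.
At 40 Mbps: 1400.2 / 40 = 35.0 s ≈ 35 seconds.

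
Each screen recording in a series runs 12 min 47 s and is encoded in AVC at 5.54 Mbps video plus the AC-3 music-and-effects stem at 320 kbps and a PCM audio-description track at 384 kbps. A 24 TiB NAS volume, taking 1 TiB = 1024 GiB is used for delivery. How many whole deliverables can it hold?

44080

12 min 47 s = 767 s
Audio total: 320 + 384 = 704 kbps = 0.704 Mbps.
Total bitrate: 6.244 Mbps.
Per item: 6.244 Mbps × 767 s = 4,789 Mb = 598.6 MB.
Capacity: 24 TiB = 211,106,233 Mb; 44080.12 items → 44080 complete.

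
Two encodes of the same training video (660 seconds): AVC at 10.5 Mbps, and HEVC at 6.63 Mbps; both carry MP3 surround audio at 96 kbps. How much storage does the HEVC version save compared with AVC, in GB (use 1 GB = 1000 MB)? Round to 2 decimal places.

0.32 GB

Audio: 96 kbps = 0.096 Mbps.
AVC: 10.596 Mbps × 660 s = 6993.4 Mb = 0.874 GB.
HEVC: 6.726 Mbps × 660 s = 4439.2 Mb = 0.555 GB.
Saving: 0.874 − 0.555 = 0.319 GB.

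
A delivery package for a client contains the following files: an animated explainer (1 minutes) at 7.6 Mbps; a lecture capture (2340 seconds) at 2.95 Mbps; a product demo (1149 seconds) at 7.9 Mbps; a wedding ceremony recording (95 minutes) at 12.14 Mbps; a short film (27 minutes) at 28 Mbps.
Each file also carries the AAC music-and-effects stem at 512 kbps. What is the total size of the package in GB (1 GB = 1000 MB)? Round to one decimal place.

Audio: 512 kbps = 0.512 Mbps.
animated explainer: 8.112 Mbps × 60 s = 486.7 Mb
lecture capture: 3.462 Mbps × 2340 s = 8101.1 Mb
product demo: 8.412 Mbps × 1149 s = 9665.4 Mb
wedding ceremony recording: 12.652 Mbps × 5700 s = 72116.4 Mb
short film: 28.512 Mbps × 1620 s = 46189.4 Mb
Total: 136559.0 Mb = 17069.9 MB.
= 17.07 GB.

17.1 GB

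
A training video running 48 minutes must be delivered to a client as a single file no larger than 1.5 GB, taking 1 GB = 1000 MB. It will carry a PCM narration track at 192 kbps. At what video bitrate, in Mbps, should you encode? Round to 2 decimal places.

3.97 Mbps

Budget: 1.5 GB = 12000.0 Mb.
48 min = 2880 s
Total bitrate budget: 12000.0 Mb / 2880 s = 4.167 Mbps.
Audio: 192 kbps = 0.192 Mbps.
Video: 4.167 − 0.192 = 3.975 Mbps.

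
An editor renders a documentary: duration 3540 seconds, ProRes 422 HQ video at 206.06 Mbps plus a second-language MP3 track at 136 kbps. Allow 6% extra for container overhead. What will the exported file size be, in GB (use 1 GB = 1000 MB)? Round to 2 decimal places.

Audio: 136 kbps = 0.136 Mbps.
Total bitrate: 206.06 + 0.136 = 206.196 Mbps.
Stream data: 206.196 Mbps × 3540 s = 729933.8 Mb.
With 6% container overhead: ×1.06.
773,730 Mb ÷ 8 = 96,716 MB → 96.72 GB.

96.72 GB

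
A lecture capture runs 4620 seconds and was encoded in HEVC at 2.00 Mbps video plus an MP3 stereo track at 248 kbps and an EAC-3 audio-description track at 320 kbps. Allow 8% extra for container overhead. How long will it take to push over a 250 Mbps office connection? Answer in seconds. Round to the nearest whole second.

51 seconds

Audio total: 248 + 320 = 568 kbps = 0.568 Mbps.
Total bitrate: 2.568 Mbps.
File: 2.568 Mbps × 4620 s = 11864.2 Mb.
With 8% container overhead: ×1.08. → 12813.3 Mb.
At 250 Mbps: 12813.3 / 250 = 51.3 s ≈ 51.3 seconds.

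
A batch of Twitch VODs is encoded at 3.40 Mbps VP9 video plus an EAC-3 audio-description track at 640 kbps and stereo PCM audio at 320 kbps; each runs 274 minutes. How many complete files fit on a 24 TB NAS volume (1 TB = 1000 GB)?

274 min = 16440 s
Audio total: 640 + 320 = 960 kbps = 0.960 Mbps.
Total bitrate: 4.360 Mbps.
Per item: 4.360 Mbps × 16440 s = 71,678 Mb = 8,960 MB.
Capacity: 24 TB = 192,000,000 Mb; 2678.63 items → 2678 complete.

2678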